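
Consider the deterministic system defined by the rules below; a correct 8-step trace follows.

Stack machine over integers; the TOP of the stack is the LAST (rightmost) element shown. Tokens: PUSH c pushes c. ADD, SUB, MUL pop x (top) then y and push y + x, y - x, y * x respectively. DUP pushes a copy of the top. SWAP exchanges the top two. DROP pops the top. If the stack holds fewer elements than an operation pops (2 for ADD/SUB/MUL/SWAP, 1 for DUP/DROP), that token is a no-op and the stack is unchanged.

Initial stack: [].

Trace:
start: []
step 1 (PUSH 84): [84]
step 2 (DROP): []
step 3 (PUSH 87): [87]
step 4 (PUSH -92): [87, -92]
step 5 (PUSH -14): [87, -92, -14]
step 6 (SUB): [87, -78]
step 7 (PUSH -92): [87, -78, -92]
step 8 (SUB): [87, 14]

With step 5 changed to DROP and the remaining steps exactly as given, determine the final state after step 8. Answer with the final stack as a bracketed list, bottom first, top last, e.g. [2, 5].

[179]

(re-executing from step 5 with the substitution; state before step 5: [87, -92])
step 5 (DROP): [87]
step 6 (SUB): [87]
step 7 (PUSH -92): [87, -92]
step 8 (SUB): [179]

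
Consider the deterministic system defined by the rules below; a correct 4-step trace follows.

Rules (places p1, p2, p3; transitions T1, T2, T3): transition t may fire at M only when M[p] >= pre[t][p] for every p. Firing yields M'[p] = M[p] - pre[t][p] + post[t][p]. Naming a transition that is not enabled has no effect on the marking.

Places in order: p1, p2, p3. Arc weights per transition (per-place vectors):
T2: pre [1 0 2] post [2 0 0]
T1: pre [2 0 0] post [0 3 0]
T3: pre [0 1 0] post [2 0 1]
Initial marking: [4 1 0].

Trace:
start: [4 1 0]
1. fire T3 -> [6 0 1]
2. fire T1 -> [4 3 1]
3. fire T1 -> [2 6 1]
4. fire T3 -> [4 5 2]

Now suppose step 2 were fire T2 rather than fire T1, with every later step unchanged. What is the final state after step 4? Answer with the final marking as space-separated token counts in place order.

(re-executing from step 2 with the substitution; state before step 2: [6 0 1])
2. fire T2 -> [6 0 1]
3. fire T1 -> [4 3 1]
4. fire T3 -> [6 2 2]

6 2 2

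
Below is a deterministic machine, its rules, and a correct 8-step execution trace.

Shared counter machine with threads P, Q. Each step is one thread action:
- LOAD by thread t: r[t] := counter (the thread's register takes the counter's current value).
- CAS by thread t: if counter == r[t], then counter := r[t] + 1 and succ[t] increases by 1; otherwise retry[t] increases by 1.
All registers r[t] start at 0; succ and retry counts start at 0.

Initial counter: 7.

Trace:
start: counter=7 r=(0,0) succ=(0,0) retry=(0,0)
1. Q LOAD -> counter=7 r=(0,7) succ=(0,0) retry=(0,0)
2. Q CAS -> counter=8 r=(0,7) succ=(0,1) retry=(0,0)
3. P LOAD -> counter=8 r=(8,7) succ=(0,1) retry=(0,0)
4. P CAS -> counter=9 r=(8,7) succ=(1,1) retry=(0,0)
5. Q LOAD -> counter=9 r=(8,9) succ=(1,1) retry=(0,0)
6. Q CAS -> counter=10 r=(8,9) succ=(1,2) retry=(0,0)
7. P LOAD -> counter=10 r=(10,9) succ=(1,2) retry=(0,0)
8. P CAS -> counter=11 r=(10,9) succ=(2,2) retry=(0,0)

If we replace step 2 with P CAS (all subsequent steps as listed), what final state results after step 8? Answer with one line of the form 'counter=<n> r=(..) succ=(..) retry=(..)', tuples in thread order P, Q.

counter=10 r=(9,8) succ=(2,1) retry=(1,0)

(re-executing from step 2 with the substitution; state before step 2: counter=7 r=(0,7) succ=(0,0) retry=(0,0))
2. P CAS -> counter=7 r=(0,7) succ=(0,0) retry=(1,0)
3. P LOAD -> counter=7 r=(7,7) succ=(0,0) retry=(1,0)
4. P CAS -> counter=8 r=(7,7) succ=(1,0) retry=(1,0)
5. Q LOAD -> counter=8 r=(7,8) succ=(1,0) retry=(1,0)
6. Q CAS -> counter=9 r=(7,8) succ=(1,1) retry=(1,0)
7. P LOAD -> counter=9 r=(9,8) succ=(1,1) retry=(1,0)
8. P CAS -> counter=10 r=(9,8) succ=(2,1) retry=(1,0)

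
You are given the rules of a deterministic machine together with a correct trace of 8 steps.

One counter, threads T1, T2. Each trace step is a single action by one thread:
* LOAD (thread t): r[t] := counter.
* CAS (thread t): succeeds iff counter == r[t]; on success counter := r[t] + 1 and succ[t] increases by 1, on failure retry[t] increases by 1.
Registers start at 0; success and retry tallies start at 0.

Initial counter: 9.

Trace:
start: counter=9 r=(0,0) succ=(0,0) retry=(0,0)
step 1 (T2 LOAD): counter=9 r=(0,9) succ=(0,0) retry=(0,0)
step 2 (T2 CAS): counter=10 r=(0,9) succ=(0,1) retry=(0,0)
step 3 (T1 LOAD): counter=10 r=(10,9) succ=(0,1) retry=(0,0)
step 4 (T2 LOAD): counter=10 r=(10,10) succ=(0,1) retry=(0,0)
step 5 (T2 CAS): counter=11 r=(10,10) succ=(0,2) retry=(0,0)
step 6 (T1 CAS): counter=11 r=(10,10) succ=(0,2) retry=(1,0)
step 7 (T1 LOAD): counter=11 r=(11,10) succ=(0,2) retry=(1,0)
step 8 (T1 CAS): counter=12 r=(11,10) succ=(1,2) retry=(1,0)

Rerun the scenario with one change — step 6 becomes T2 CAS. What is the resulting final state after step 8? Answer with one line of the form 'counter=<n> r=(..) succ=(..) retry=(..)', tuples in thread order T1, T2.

counter=12 r=(11,10) succ=(1,2) retry=(0,1)

(re-executing from step 6 with the substitution; state before step 6: counter=11 r=(10,10) succ=(0,2) retry=(0,0))
step 6 (T2 CAS): counter=11 r=(10,10) succ=(0,2) retry=(0,1)
step 7 (T1 LOAD): counter=11 r=(11,10) succ=(0,2) retry=(0,1)
step 8 (T1 CAS): counter=12 r=(11,10) succ=(1,2) retry=(0,1)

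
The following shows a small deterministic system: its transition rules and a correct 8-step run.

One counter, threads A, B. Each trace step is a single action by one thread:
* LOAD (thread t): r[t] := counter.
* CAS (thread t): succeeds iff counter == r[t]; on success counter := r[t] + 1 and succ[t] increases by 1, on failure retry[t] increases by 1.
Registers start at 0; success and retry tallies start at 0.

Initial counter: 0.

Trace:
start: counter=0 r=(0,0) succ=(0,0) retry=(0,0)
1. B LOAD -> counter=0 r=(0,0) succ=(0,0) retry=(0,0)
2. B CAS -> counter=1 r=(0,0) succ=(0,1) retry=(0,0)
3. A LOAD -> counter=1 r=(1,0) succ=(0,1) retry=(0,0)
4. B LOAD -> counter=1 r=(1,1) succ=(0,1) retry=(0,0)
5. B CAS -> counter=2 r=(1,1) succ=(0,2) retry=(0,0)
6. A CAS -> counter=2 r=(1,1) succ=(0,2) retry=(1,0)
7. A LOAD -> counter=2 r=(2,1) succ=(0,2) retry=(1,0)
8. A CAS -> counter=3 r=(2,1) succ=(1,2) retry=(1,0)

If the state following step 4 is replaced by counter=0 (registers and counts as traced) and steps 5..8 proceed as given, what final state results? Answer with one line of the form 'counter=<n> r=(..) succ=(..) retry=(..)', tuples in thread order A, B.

counter=1 r=(0,1) succ=(1,1) retry=(1,1)

state after step 4 := counter=0 r=(1,1) succ=(0,1) retry=(0,0)
5. B CAS -> counter=0 r=(1,1) succ=(0,1) retry=(0,1)
6. A CAS -> counter=0 r=(1,1) succ=(0,1) retry=(1,1)
7. A LOAD -> counter=0 r=(0,1) succ=(0,1) retry=(1,1)
8. A CAS -> counter=1 r=(0,1) succ=(1,1) retry=(1,1)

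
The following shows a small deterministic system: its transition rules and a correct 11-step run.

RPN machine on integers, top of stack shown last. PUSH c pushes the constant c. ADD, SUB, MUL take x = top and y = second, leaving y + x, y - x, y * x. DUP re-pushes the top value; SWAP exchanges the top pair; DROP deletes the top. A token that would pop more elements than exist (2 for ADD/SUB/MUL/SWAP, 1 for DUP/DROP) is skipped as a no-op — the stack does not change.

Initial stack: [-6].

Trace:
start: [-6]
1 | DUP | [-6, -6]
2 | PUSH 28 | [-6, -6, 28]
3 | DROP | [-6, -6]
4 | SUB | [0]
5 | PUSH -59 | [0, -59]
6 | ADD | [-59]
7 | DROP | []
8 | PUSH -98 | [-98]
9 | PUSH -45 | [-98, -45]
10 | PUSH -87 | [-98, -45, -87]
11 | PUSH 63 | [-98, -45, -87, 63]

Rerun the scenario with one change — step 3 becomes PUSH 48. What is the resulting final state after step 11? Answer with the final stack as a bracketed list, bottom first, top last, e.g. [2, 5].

(re-executing from step 3 with the substitution; state before step 3: [-6, -6, 28])
3 | PUSH 48 | [-6, -6, 28, 48]
4 | SUB | [-6, -6, -20]
5 | PUSH -59 | [-6, -6, -20, -59]
6 | ADD | [-6, -6, -79]
7 | DROP | [-6, -6]
8 | PUSH -98 | [-6, -6, -98]
9 | PUSH -45 | [-6, -6, -98, -45]
10 | PUSH -87 | [-6, -6, -98, -45, -87]
11 | PUSH 63 | [-6, -6, -98, -45, -87, 63]

[-6, -6, -98, -45, -87, 63]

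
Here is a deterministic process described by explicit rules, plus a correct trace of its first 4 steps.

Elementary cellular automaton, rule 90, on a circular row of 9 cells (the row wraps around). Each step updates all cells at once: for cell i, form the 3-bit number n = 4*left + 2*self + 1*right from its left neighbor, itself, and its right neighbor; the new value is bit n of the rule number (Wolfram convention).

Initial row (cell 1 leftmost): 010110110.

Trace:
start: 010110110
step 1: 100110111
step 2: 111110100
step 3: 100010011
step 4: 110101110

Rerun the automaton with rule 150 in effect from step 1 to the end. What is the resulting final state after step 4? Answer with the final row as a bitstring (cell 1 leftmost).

100011000

(re-executing steps 1..4 under rule 150; state before step 1: 010110110)
step 1: 110000001
step 2: 101000010
step 3: 101100110
step 4: 100011000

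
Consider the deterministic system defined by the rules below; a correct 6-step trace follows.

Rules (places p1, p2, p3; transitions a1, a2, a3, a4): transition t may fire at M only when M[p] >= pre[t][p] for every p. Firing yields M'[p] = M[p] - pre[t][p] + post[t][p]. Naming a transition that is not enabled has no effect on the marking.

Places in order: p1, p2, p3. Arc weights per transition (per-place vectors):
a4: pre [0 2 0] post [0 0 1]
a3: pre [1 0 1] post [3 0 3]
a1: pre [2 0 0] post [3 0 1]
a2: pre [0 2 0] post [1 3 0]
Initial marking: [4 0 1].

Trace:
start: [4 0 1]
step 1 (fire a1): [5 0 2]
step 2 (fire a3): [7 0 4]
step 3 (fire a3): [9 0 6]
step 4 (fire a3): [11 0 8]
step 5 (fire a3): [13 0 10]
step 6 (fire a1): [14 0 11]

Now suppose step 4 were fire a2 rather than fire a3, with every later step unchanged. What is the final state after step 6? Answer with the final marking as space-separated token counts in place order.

12 0 9

(re-executing from step 4 with the substitution; state before step 4: [9 0 6])
step 4 (fire a2): [9 0 6]
step 5 (fire a3): [11 0 8]
step 6 (fire a1): [12 0 9]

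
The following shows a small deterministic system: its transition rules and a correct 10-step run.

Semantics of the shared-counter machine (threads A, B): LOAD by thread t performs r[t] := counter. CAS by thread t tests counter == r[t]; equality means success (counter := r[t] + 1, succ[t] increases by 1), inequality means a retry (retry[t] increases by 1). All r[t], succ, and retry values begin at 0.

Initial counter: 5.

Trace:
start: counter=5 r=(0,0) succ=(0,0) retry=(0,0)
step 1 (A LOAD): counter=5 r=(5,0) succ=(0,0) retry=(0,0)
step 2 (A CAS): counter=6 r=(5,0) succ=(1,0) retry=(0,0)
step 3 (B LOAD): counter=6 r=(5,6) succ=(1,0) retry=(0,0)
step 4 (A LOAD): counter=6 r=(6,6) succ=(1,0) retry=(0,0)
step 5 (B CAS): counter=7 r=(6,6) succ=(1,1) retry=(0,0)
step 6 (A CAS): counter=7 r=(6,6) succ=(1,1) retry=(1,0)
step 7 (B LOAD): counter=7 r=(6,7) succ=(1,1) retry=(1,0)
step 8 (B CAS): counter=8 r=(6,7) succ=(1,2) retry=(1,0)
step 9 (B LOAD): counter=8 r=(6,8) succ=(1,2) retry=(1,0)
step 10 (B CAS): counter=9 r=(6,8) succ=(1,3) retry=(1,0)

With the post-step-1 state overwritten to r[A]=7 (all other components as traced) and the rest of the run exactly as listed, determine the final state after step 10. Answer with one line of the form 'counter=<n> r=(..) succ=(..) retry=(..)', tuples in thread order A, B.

state after step 1 := counter=5 r=(7,0) succ=(0,0) retry=(0,0)
step 2 (A CAS): counter=5 r=(7,0) succ=(0,0) retry=(1,0)
step 3 (B LOAD): counter=5 r=(7,5) succ=(0,0) retry=(1,0)
step 4 (A LOAD): counter=5 r=(5,5) succ=(0,0) retry=(1,0)
step 5 (B CAS): counter=6 r=(5,5) succ=(0,1) retry=(1,0)
step 6 (A CAS): counter=6 r=(5,5) succ=(0,1) retry=(2,0)
step 7 (B LOAD): counter=6 r=(5,6) succ=(0,1) retry=(2,0)
step 8 (B CAS): counter=7 r=(5,6) succ=(0,2) retry=(2,0)
step 9 (B LOAD): counter=7 r=(5,7) succ=(0,2) retry=(2,0)
step 10 (B CAS): counter=8 r=(5,7) succ=(0,3) retry=(2,0)

counter=8 r=(5,7) succ=(0,3) retry=(2,0)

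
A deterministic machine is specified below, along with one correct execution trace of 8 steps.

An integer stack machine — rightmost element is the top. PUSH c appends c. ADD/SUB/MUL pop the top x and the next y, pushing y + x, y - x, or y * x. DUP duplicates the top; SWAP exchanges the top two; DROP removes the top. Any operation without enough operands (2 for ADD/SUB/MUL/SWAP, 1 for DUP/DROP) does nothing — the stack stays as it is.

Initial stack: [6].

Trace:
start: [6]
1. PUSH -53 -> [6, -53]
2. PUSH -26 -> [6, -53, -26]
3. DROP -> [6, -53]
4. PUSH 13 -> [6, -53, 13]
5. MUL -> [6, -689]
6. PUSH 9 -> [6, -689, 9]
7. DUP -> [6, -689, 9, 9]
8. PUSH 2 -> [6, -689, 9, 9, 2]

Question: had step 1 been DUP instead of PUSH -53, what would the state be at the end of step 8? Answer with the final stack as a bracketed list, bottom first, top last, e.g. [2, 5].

[6, 78, 9, 9, 2]

(re-executing from step 1 with the substitution; state before step 1: [6])
1. DUP -> [6, 6]
2. PUSH -26 -> [6, 6, -26]
3. DROP -> [6, 6]
4. PUSH 13 -> [6, 6, 13]
5. MUL -> [6, 78]
6. PUSH 9 -> [6, 78, 9]
7. DUP -> [6, 78, 9, 9]
8. PUSH 2 -> [6, 78, 9, 9, 2]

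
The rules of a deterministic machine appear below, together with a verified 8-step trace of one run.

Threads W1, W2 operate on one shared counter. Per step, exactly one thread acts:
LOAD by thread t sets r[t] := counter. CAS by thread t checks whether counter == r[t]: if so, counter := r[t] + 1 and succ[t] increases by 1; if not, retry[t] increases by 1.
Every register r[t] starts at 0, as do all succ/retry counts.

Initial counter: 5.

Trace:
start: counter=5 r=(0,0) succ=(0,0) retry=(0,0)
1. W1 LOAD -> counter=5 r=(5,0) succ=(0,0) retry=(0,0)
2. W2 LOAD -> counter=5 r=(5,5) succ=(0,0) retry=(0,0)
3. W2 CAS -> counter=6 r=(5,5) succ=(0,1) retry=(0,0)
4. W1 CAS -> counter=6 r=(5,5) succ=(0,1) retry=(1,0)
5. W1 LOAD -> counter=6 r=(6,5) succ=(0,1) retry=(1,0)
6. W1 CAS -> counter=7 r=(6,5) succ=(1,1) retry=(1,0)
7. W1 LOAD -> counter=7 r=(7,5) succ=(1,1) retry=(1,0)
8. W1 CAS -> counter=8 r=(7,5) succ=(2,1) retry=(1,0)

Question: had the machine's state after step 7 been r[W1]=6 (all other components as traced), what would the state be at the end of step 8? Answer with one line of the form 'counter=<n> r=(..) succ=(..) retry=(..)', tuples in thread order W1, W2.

state after step 7 := counter=7 r=(6,5) succ=(1,1) retry=(1,0)
8. W1 CAS -> counter=7 r=(6,5) succ=(1,1) retry=(2,0)

counter=7 r=(6,5) succ=(1,1) retry=(2,0)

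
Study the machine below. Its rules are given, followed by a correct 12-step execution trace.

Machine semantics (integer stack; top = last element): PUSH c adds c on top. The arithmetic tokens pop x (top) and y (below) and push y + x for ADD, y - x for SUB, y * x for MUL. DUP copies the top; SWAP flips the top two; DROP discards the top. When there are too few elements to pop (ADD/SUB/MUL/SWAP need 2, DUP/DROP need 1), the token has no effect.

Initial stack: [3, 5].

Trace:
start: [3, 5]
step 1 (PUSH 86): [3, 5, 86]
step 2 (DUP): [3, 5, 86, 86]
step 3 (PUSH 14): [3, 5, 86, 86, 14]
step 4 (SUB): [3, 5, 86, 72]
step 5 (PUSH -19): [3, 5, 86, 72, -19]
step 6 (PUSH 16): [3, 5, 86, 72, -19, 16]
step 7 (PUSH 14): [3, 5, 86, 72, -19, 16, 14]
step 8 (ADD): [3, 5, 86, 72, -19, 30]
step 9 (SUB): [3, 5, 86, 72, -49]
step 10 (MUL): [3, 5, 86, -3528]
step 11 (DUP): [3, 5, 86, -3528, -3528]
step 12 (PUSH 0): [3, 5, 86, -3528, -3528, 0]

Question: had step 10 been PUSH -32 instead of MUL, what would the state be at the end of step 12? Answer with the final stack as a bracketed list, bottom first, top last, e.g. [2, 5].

[3, 5, 86, 72, -49, -32, -32, 0]

(re-executing from step 10 with the substitution; state before step 10: [3, 5, 86, 72, -49])
step 10 (PUSH -32): [3, 5, 86, 72, -49, -32]
step 11 (DUP): [3, 5, 86, 72, -49, -32, -32]
step 12 (PUSH 0): [3, 5, 86, 72, -49, -32, -32, 0]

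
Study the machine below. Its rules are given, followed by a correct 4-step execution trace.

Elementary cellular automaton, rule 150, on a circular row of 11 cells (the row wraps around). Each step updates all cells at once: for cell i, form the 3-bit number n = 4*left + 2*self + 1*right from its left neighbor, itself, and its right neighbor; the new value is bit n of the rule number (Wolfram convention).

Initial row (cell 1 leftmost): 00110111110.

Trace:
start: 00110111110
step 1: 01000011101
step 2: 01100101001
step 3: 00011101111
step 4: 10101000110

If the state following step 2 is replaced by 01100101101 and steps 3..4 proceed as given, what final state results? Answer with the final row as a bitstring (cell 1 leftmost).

10101010011

state after step 2 := 01100101101
step 3: 00011100001
step 4: 10101010011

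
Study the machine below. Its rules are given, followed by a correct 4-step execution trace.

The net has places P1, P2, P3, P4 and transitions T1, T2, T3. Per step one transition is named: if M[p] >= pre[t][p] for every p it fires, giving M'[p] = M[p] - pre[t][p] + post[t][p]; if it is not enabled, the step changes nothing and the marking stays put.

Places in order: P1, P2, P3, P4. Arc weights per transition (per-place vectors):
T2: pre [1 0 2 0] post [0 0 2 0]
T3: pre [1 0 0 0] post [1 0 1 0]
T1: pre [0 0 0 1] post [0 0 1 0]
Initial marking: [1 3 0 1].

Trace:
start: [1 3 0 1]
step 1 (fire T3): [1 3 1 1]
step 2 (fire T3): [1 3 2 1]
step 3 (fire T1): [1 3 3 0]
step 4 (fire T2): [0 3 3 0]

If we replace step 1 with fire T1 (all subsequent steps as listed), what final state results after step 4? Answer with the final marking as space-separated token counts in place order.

(re-executing from step 1 with the substitution; state before step 1: [1 3 0 1])
step 1 (fire T1): [1 3 1 0]
step 2 (fire T3): [1 3 2 0]
step 3 (fire T1): [1 3 2 0]
step 4 (fire T2): [0 3 2 0]

0 3 2 0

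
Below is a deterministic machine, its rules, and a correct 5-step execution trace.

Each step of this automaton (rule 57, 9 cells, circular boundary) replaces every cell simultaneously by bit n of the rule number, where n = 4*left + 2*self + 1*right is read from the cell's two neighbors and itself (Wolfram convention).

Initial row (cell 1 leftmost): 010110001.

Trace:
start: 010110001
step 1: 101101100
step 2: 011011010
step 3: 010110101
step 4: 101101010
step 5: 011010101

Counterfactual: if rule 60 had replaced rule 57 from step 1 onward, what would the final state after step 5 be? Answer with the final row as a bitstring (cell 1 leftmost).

(re-executing steps 1..5 under rule 60; state before step 1: 010110001)
step 1: 111101001
step 2: 000011101
step 3: 100010011
step 4: 010011010
step 5: 011010111

011010111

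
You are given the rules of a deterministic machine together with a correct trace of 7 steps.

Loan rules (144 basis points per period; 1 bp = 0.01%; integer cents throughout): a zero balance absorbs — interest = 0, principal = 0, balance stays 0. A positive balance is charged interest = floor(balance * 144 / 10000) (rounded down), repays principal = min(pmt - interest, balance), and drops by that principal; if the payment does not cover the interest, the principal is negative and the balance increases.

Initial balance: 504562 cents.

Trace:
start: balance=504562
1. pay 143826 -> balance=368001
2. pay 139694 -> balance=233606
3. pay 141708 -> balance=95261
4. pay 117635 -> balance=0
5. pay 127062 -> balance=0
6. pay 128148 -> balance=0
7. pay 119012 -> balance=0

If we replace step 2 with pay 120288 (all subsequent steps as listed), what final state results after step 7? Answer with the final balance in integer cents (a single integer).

(re-executing from step 2 with the substitution; state before step 2: balance=368001)
2. pay 120288 -> balance=253012
3. pay 141708 -> balance=114947
4. pay 117635 -> balance=0
5. pay 127062 -> balance=0
6. pay 128148 -> balance=0
7. pay 119012 -> balance=0

0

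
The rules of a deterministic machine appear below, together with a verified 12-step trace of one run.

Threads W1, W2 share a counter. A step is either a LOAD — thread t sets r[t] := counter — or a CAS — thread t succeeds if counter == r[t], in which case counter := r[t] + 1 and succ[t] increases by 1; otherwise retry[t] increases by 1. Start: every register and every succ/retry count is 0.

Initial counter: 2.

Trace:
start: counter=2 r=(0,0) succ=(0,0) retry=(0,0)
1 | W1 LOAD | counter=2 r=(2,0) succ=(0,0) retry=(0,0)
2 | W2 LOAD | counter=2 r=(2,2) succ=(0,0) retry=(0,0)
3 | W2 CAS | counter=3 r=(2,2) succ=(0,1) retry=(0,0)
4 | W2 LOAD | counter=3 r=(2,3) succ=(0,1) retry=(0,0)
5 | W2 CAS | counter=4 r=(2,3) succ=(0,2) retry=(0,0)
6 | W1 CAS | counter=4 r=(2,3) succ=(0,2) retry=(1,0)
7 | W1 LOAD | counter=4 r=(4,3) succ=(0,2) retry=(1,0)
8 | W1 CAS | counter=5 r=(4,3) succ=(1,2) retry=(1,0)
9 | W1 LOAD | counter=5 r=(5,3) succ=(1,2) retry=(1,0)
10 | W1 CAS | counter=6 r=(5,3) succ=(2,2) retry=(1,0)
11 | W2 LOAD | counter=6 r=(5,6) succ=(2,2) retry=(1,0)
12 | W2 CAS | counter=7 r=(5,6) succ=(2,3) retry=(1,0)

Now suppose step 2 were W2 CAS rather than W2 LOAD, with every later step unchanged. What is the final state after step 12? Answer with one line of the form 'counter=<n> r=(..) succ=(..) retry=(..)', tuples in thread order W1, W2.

(re-executing from step 2 with the substitution; state before step 2: counter=2 r=(2,0) succ=(0,0) retry=(0,0))
2 | W2 CAS | counter=2 r=(2,0) succ=(0,0) retry=(0,1)
3 | W2 CAS | counter=2 r=(2,0) succ=(0,0) retry=(0,2)
4 | W2 LOAD | counter=2 r=(2,2) succ=(0,0) retry=(0,2)
5 | W2 CAS | counter=3 r=(2,2) succ=(0,1) retry=(0,2)
6 | W1 CAS | counter=3 r=(2,2) succ=(0,1) retry=(1,2)
7 | W1 LOAD | counter=3 r=(3,2) succ=(0,1) retry=(1,2)
8 | W1 CAS | counter=4 r=(3,2) succ=(1,1) retry=(1,2)
9 | W1 LOAD | counter=4 r=(4,2) succ=(1,1) retry=(1,2)
10 | W1 CAS | counter=5 r=(4,2) succ=(2,1) retry=(1,2)
11 | W2 LOAD | counter=5 r=(4,5) succ=(2,1) retry=(1,2)
12 | W2 CAS | counter=6 r=(4,5) succ=(2,2) retry=(1,2)

counter=6 r=(4,5) succ=(2,2) retry=(1,2)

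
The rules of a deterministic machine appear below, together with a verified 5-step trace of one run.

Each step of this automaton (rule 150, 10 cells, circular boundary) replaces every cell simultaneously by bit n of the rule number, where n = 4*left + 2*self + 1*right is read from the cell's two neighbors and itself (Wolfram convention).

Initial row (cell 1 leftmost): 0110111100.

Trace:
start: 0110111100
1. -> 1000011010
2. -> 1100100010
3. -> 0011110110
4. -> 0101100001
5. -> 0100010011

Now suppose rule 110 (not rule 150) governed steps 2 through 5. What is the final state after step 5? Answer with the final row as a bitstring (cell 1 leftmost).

1110100011

(re-executing steps 2..5 under rule 110; state before step 2: 1000011010)
2. -> 1000111111
3. -> 1001100000
4. -> 1011100001
5. -> 1110100011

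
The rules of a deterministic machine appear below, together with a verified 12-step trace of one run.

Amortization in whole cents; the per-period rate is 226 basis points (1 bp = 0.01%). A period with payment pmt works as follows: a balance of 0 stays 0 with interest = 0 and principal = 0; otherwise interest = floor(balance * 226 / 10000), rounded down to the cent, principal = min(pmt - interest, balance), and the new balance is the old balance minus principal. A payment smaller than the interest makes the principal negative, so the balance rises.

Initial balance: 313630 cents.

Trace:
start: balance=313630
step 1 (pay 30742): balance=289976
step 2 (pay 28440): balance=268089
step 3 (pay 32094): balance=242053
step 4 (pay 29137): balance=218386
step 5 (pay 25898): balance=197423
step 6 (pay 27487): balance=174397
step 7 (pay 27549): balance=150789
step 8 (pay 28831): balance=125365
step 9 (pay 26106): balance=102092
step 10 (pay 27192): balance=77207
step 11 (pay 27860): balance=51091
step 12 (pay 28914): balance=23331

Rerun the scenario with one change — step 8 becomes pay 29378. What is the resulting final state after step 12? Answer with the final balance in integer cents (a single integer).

22732

(re-executing from step 8 with the substitution; state before step 8: balance=150789)
step 8 (pay 29378): balance=124818
step 9 (pay 26106): balance=101532
step 10 (pay 27192): balance=76634
step 11 (pay 27860): balance=50505
step 12 (pay 28914): balance=22732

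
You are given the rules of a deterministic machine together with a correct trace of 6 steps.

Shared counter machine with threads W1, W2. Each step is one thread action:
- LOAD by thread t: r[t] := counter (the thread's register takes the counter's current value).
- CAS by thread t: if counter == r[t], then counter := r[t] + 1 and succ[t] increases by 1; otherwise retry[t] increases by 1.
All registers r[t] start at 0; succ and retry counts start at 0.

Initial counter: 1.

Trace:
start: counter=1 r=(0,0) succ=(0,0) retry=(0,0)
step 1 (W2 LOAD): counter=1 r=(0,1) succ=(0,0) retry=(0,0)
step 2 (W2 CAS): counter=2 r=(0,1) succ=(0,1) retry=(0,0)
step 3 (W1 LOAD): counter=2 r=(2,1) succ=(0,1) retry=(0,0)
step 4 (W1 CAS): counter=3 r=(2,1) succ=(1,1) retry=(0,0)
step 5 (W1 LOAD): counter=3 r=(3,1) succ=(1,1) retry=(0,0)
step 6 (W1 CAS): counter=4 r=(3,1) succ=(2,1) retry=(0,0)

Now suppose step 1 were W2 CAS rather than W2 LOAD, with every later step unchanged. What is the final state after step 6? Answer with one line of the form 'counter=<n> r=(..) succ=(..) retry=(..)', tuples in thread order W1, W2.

(re-executing from step 1 with the substitution; state before step 1: counter=1 r=(0,0) succ=(0,0) retry=(0,0))
step 1 (W2 CAS): counter=1 r=(0,0) succ=(0,0) retry=(0,1)
step 2 (W2 CAS): counter=1 r=(0,0) succ=(0,0) retry=(0,2)
step 3 (W1 LOAD): counter=1 r=(1,0) succ=(0,0) retry=(0,2)
step 4 (W1 CAS): counter=2 r=(1,0) succ=(1,0) retry=(0,2)
step 5 (W1 LOAD): counter=2 r=(2,0) succ=(1,0) retry=(0,2)
step 6 (W1 CAS): counter=3 r=(2,0) succ=(2,0) retry=(0,2)

counter=3 r=(2,0) succ=(2,0) retry=(0,2)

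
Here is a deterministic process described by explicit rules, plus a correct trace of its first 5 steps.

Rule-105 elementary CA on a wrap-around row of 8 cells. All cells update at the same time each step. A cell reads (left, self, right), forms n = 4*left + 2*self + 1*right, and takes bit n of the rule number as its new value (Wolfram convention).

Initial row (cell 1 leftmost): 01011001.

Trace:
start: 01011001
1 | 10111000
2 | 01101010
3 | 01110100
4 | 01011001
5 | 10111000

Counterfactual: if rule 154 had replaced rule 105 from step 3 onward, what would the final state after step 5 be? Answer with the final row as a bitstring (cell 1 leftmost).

(re-executing steps 3..5 under rule 154; state before step 3: 01101010)
3 | 11000001
4 | 10100011
5 | 00010111

00010111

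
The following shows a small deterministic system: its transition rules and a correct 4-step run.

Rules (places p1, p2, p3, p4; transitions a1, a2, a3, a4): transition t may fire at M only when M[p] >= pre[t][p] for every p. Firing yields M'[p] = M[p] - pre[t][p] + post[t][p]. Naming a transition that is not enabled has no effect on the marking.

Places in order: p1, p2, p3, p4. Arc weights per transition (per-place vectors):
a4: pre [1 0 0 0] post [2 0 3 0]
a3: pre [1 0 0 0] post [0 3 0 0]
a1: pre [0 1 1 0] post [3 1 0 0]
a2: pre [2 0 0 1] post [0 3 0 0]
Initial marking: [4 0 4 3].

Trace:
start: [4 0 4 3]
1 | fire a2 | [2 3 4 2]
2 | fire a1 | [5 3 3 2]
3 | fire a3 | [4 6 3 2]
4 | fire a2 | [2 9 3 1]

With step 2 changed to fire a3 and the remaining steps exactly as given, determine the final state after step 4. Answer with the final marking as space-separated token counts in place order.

0 9 4 2

(re-executing from step 2 with the substitution; state before step 2: [2 3 4 2])
2 | fire a3 | [1 6 4 2]
3 | fire a3 | [0 9 4 2]
4 | fire a2 | [0 9 4 2]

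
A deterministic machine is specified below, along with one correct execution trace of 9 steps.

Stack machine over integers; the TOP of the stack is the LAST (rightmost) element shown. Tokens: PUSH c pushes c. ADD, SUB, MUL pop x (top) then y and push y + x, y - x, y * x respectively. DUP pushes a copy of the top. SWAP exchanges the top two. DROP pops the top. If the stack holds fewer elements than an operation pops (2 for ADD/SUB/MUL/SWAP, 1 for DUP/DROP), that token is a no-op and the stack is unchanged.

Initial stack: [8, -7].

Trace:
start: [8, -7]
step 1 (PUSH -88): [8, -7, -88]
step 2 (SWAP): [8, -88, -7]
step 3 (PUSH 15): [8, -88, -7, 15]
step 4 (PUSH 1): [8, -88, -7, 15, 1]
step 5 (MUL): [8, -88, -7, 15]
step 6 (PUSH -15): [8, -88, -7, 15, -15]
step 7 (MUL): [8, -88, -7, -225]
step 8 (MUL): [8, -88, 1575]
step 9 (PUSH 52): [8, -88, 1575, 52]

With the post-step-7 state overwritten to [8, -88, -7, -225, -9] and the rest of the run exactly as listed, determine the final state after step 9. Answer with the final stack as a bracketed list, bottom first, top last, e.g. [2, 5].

[8, -88, -7, 2025, 52]

state after step 7 := [8, -88, -7, -225, -9]
step 8 (MUL): [8, -88, -7, 2025]
step 9 (PUSH 52): [8, -88, -7, 2025, 52]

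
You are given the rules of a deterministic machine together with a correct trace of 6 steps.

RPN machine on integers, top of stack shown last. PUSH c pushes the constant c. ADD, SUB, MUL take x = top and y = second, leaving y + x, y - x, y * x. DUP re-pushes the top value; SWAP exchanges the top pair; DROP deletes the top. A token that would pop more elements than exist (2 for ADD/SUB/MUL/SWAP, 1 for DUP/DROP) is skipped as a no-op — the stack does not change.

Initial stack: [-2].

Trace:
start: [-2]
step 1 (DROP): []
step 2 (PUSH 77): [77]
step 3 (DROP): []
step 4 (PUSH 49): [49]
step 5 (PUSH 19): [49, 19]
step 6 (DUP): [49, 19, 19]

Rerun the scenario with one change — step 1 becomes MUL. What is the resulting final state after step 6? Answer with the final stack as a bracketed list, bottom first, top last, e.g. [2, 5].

[-2, 49, 19, 19]

(re-executing from step 1 with the substitution; state before step 1: [-2])
step 1 (MUL): [-2]
step 2 (PUSH 77): [-2, 77]
step 3 (DROP): [-2]
step 4 (PUSH 49): [-2, 49]
step 5 (PUSH 19): [-2, 49, 19]
step 6 (DUP): [-2, 49, 19, 19]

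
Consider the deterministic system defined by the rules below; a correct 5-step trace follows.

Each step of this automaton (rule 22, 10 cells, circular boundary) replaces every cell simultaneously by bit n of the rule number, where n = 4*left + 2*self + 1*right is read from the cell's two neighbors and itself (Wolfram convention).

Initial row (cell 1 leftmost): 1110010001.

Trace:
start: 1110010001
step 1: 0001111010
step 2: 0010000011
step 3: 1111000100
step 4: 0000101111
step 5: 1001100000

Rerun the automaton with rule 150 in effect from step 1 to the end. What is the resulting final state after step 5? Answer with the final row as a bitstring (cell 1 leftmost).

(re-executing steps 1..5 under rule 150; state before step 1: 1110010001)
step 1: 1101111010
step 2: 0000110010
step 3: 0001001111
step 4: 1011110110
step 5: 1001100000

1001100000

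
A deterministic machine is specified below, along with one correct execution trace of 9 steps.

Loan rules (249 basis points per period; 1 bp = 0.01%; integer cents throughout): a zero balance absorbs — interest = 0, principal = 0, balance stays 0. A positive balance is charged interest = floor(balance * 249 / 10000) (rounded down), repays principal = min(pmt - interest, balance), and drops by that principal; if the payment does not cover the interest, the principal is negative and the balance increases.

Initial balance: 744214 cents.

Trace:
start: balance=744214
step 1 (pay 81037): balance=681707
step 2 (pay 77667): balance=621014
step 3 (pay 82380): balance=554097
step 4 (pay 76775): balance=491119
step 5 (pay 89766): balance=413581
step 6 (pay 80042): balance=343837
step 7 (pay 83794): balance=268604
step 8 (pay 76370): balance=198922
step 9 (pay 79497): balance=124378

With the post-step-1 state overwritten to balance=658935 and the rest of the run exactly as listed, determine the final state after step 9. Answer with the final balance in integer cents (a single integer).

state after step 1 := balance=658935
step 2 (pay 77667): balance=597675
step 3 (pay 82380): balance=530177
step 4 (pay 76775): balance=466603
step 5 (pay 89766): balance=388455
step 6 (pay 80042): balance=318085
step 7 (pay 83794): balance=242211
step 8 (pay 76370): balance=171872
step 9 (pay 79497): balance=96654

96654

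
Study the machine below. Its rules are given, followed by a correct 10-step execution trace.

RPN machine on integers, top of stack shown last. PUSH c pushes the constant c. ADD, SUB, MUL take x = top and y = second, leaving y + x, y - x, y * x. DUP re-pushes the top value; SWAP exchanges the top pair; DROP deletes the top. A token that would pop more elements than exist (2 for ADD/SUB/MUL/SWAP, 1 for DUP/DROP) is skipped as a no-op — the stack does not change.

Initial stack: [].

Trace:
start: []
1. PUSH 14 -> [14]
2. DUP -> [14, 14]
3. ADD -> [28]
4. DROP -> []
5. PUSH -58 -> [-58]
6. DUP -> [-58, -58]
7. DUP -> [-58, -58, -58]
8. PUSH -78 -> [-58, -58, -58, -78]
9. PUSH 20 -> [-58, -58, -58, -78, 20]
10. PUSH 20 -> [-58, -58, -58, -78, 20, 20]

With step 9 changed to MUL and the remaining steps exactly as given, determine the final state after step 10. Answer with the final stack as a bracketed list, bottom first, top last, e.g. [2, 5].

[-58, -58, 4524, 20]

(re-executing from step 9 with the substitution; state before step 9: [-58, -58, -58, -78])
9. MUL -> [-58, -58, 4524]
10. PUSH 20 -> [-58, -58, 4524, 20]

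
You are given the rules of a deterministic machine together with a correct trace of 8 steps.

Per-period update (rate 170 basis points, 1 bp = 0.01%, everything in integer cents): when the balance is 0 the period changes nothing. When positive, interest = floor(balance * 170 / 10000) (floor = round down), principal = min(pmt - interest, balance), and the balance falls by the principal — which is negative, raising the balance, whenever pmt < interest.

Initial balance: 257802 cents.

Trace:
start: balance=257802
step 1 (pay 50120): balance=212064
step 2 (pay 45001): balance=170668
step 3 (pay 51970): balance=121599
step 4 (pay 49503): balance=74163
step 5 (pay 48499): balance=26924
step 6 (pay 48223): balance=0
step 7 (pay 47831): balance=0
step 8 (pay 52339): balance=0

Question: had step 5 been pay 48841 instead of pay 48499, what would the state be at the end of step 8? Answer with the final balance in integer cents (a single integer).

0

(re-executing from step 5 with the substitution; state before step 5: balance=74163)
step 5 (pay 48841): balance=26582
step 6 (pay 48223): balance=0
step 7 (pay 47831): balance=0
step 8 (pay 52339): balance=0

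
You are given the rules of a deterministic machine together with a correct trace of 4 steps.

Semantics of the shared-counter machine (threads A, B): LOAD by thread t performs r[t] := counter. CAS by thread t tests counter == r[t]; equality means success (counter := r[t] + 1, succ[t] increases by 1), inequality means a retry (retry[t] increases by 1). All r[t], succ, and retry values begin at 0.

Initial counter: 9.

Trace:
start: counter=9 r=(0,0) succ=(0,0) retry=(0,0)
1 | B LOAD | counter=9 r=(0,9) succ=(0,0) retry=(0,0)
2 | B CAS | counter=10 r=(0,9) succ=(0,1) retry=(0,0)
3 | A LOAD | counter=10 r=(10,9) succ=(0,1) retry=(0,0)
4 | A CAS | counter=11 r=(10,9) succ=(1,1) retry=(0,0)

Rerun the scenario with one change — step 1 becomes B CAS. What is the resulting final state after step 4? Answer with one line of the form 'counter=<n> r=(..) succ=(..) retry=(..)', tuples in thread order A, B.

counter=10 r=(9,0) succ=(1,0) retry=(0,2)

(re-executing from step 1 with the substitution; state before step 1: counter=9 r=(0,0) succ=(0,0) retry=(0,0))
1 | B CAS | counter=9 r=(0,0) succ=(0,0) retry=(0,1)
2 | B CAS | counter=9 r=(0,0) succ=(0,0) retry=(0,2)
3 | A LOAD | counter=9 r=(9,0) succ=(0,0) retry=(0,2)
4 | A CAS | counter=10 r=(9,0) succ=(1,0) retry=(0,2)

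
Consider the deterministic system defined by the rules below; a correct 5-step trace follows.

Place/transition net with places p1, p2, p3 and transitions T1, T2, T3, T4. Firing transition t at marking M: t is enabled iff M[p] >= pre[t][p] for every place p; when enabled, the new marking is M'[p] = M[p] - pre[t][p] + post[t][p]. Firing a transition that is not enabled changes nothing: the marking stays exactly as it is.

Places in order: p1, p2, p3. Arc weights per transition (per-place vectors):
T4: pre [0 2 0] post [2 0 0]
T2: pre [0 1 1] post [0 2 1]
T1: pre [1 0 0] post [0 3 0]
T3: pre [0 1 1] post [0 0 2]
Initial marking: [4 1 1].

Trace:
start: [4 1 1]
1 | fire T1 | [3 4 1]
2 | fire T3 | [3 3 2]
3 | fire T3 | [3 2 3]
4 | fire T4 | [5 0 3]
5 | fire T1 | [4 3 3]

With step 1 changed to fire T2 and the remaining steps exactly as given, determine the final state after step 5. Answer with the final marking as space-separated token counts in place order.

(re-executing from step 1 with the substitution; state before step 1: [4 1 1])
1 | fire T2 | [4 2 1]
2 | fire T3 | [4 1 2]
3 | fire T3 | [4 0 3]
4 | fire T4 | [4 0 3]
5 | fire T1 | [3 3 3]

3 3 3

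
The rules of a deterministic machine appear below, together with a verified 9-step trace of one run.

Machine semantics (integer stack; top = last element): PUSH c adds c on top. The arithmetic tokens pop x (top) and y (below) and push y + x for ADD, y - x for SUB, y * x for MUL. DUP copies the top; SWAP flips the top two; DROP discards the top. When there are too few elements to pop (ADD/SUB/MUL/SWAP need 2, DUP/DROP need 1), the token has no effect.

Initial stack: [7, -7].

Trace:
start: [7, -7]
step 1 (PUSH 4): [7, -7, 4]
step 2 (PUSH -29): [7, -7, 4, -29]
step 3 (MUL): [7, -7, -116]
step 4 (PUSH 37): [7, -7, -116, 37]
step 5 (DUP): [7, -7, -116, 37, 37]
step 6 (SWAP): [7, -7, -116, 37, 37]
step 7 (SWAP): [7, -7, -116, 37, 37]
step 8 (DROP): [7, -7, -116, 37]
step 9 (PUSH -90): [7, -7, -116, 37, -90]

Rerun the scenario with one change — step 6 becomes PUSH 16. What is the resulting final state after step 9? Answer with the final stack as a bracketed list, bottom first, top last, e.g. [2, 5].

[7, -7, -116, 37, 16, -90]

(re-executing from step 6 with the substitution; state before step 6: [7, -7, -116, 37, 37])
step 6 (PUSH 16): [7, -7, -116, 37, 37, 16]
step 7 (SWAP): [7, -7, -116, 37, 16, 37]
step 8 (DROP): [7, -7, -116, 37, 16]
step 9 (PUSH -90): [7, -7, -116, 37, 16, -90]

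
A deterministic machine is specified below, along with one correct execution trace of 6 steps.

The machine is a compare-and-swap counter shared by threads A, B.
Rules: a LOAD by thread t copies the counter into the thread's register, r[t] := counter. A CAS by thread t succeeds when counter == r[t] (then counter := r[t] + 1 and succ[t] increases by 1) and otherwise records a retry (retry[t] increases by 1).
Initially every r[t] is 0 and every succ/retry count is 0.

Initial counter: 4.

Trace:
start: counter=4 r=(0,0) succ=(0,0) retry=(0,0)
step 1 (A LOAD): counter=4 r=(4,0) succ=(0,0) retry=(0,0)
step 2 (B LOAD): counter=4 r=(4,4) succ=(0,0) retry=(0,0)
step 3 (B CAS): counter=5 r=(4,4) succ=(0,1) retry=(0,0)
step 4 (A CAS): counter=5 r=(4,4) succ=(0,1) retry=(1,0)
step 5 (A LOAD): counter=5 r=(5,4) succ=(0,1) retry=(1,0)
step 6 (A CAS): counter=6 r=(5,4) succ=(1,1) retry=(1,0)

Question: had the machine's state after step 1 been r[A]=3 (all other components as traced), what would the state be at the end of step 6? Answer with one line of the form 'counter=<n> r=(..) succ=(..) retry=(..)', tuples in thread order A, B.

state after step 1 := counter=4 r=(3,0) succ=(0,0) retry=(0,0)
step 2 (B LOAD): counter=4 r=(3,4) succ=(0,0) retry=(0,0)
step 3 (B CAS): counter=5 r=(3,4) succ=(0,1) retry=(0,0)
step 4 (A CAS): counter=5 r=(3,4) succ=(0,1) retry=(1,0)
step 5 (A LOAD): counter=5 r=(5,4) succ=(0,1) retry=(1,0)
step 6 (A CAS): counter=6 r=(5,4) succ=(1,1) retry=(1,0)

counter=6 r=(5,4) succ=(1,1) retry=(1,0)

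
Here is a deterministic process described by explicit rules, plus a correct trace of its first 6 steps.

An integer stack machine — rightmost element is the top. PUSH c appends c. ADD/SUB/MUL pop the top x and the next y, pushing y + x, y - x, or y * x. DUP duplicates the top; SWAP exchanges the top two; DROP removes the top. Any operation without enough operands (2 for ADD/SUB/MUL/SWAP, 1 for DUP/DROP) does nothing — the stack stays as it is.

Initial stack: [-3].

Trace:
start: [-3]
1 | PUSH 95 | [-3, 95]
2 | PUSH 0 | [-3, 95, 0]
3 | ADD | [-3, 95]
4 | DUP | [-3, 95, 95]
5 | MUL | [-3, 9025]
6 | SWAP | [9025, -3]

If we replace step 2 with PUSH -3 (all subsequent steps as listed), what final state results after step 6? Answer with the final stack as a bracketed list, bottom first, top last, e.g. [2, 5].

(re-executing from step 2 with the substitution; state before step 2: [-3, 95])
2 | PUSH -3 | [-3, 95, -3]
3 | ADD | [-3, 92]
4 | DUP | [-3, 92, 92]
5 | MUL | [-3, 8464]
6 | SWAP | [8464, -3]

[8464, -3]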